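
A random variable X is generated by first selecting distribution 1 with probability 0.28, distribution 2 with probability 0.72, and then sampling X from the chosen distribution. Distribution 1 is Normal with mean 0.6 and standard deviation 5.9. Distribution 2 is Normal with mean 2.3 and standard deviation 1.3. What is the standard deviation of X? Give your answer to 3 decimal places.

Per component, 1: μ=0.6, E[X²]=35.17; 2: μ=2.3, E[X²]=6.98.
E[X] = 0.28·0.6 + 0.72·2.3 = 1.824.
E[X²] = 0.28·35.17 + 0.72·6.98 = 14.8732.
Var(X) = E[X²] − (E[X])² = 14.8732 − 3.32698 = 11.5462.
SD(X) = √11.5462 = 3.39797.

3.398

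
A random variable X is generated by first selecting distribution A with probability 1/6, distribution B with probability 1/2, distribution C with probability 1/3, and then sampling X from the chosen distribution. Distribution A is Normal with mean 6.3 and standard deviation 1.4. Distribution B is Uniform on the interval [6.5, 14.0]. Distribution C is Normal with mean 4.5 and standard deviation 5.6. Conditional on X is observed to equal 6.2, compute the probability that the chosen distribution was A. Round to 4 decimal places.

0.6763

Likelihoods f(6.2 | ·): A: 0.284233; B: 0; C: 0.0680316.
Posterior ∝ prior × likelihood. Numerator for A: 0.166667·0.284233 = 0.0473721.
Normalizing constant: 0.166667·0.284233 + 0.5·0 + 0.333333·0.0680316 = 0.0700493.
P(A | observation) = 0.0473721 / 0.0700493 = 0.676268.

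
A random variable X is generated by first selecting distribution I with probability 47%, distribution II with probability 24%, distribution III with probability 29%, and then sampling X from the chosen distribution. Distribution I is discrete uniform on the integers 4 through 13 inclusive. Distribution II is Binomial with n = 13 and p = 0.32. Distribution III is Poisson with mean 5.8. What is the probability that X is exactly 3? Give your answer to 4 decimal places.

Conditional on each component, P(X = 3): I: 0; II: 0.198109; III: 0.098452.
By total probability, P(X = 3) = 0.47·0 + 0.24·0.198109 + 0.29·0.098452 = 0.0760974.

0.0761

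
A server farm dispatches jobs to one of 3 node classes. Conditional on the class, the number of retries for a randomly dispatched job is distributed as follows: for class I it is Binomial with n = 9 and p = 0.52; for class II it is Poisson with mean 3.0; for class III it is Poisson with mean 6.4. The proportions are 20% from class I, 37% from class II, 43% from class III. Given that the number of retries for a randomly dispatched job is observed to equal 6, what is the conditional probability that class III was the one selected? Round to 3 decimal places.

Likelihoods P(X=6 | ·): I: 0.183664; II: 0.0504094; III: 0.158585.
Posterior ∝ prior × likelihood. Numerator for III: 0.43·0.158585 = 0.0681916.
Normalizing constant: 0.2·0.183664 + 0.37·0.0504094 + 0.43·0.158585 = 0.123576.
P(III | observation) = 0.0681916 / 0.123576 = 0.55182.

0.552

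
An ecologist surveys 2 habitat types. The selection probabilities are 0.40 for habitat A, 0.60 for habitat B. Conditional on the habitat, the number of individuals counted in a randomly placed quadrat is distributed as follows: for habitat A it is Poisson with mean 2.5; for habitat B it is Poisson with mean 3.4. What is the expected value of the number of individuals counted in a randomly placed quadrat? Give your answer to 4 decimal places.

Component means — A: 2.5; B: 3.4.
E[X] = 0.4·2.5 + 0.6·3.4 = 3.04.

3.0400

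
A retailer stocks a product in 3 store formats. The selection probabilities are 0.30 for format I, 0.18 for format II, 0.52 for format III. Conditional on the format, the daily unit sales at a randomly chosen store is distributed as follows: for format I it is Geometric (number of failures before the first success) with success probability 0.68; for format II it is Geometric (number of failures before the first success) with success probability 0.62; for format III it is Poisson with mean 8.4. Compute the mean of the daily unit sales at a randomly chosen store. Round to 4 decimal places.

4.6195

Component means — I: 0.470588; II: 0.612903; III: 8.4.
E[X] = 0.3·0.470588 + 0.18·0.612903 + 0.52·8.4 = 4.6195.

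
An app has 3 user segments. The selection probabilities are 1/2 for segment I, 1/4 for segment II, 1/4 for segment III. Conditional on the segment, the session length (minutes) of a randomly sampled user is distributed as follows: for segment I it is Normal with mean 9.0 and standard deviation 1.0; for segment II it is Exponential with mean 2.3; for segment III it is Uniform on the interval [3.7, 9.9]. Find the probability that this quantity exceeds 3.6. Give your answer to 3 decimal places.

Conditional on each segment, P(X > 3.6): I: 1; II: 0.209043; III: 1.
By total probability, P(X > 3.6) = 0.5·1 + 0.25·0.209043 + 0.25·1 = 0.802261.

0.802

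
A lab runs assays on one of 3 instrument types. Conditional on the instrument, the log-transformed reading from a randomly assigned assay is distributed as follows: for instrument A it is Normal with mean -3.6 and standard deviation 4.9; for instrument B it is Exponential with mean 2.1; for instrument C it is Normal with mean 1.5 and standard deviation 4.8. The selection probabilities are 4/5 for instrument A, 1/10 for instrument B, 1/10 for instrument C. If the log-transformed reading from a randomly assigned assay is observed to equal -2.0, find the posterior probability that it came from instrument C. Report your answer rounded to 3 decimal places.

Likelihoods f(-2.0 | ·): A: 0.07719; B: 0; C: 0.0637111.
Posterior ∝ prior × likelihood. Numerator for C: 0.1·0.0637111 = 0.00637111.
Normalizing constant: 0.8·0.07719 + 0.1·0 + 0.1·0.0637111 = 0.0681231.
P(C | observation) = 0.00637111 / 0.0681231 = 0.0935234.

0.094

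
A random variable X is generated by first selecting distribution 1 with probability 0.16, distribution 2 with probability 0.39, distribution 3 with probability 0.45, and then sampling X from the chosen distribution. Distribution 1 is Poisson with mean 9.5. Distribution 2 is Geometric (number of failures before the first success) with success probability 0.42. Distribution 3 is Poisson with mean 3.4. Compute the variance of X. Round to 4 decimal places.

11.8402

Per component, 1: μ=9.5, E[X²]=99.75; 2: μ=1.38095, E[X²]=5.19501; 3: μ=3.4, E[X²]=14.96.
E[X] = 0.16·9.5 + 0.39·1.38095 + 0.45·3.4 = 3.58857.
E[X²] = 0.16·99.75 + 0.39·5.19501 + 0.45·14.96 = 24.7181.
Var(X) = E[X²] − (E[X])² = 24.7181 − 12.8778 = 11.8402.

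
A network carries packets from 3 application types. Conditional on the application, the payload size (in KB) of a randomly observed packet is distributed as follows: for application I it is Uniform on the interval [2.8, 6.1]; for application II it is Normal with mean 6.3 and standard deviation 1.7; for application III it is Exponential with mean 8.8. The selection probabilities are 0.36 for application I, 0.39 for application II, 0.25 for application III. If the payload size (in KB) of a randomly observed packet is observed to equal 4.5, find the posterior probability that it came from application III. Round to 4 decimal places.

Likelihoods f(4.5 | ·): I: 0.30303; II: 0.133973; III: 0.0681451.
Posterior ∝ prior × likelihood. Numerator for III: 0.25·0.0681451 = 0.0170363.
Normalizing constant: 0.36·0.30303 + 0.39·0.133973 + 0.25·0.0681451 = 0.178376.
P(III | observation) = 0.0170363 / 0.178376 = 0.0955075.

0.0955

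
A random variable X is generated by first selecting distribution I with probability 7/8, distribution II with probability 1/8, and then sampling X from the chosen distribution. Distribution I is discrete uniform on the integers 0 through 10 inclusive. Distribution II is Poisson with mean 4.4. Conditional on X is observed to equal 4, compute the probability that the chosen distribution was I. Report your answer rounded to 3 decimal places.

Likelihoods P(X=4 | ·): I: 0.0909091; II: 0.191736.
Posterior ∝ prior × likelihood. Numerator for I: 0.875·0.0909091 = 0.0795455.
Normalizing constant: 0.875·0.0909091 + 0.125·0.191736 = 0.103512.
P(I | observation) = 0.0795455 / 0.103512 = 0.768463.

0.768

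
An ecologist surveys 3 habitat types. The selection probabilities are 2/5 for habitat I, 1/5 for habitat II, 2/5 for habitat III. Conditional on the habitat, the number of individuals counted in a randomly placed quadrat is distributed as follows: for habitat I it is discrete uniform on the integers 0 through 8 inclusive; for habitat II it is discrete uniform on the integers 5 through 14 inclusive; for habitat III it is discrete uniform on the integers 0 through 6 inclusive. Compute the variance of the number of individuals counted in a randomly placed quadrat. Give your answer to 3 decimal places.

Per component, I: μ=4, E[X²]=22.6667; II: μ=9.5, E[X²]=98.5; III: μ=3, E[X²]=13.
E[X] = 0.4·4 + 0.2·9.5 + 0.4·3 = 4.7.
E[X²] = 0.4·22.6667 + 0.2·98.5 + 0.4·13 = 33.9667.
Var(X) = E[X²] − (E[X])² = 33.9667 − 22.09 = 11.8767.

11.877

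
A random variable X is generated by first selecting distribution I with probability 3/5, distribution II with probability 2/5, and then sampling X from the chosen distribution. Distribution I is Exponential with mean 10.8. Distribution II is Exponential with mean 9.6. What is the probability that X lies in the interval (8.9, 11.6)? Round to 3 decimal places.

Conditional on each component, P(8.9 < X < 11.6): I: 0.097027; II: 0.0970115.
By total probability, P(8.9 < X < 11.6) = 0.6·0.097027 + 0.4·0.0970115 = 0.0970208.

0.097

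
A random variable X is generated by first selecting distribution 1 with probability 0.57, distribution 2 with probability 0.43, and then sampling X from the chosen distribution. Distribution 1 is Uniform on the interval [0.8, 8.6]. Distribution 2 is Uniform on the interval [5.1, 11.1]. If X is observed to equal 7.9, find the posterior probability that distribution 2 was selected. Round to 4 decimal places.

0.4951

Likelihoods f(7.9 | ·): 1: 0.128205; 2: 0.166667.
Posterior ∝ prior × likelihood. Numerator for 2: 0.43·0.166667 = 0.0716667.
Normalizing constant: 0.57·0.128205 + 0.43·0.166667 = 0.144744.
P(2 | observation) = 0.0716667 / 0.144744 = 0.495128.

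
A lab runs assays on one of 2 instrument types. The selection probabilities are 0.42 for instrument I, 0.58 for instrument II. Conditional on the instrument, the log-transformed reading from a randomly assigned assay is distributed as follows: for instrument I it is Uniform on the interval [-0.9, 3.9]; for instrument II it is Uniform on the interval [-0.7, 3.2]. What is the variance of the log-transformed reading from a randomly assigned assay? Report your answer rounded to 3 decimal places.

1.557

Per component, I: μ=1.5, E[X²]=4.17; II: μ=1.25, E[X²]=2.83.
E[X] = 0.42·1.5 + 0.58·1.25 = 1.355.
E[X²] = 0.42·4.17 + 0.58·2.83 = 3.3928.
Var(X) = E[X²] − (E[X])² = 3.3928 − 1.83603 = 1.55677.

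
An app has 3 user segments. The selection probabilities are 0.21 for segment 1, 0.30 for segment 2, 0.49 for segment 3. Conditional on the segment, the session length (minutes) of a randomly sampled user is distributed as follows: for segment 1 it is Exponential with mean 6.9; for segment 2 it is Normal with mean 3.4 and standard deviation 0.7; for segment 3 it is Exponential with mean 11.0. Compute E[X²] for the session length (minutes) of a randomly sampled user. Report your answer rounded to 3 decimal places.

142.191

For each component E[X²] = Var + (mean)², giving 1: 95.22; 2: 12.05; 3: 242.
Overall E[X²] = 0.21·95.22 + 0.3·12.05 + 0.49·242 = 142.191.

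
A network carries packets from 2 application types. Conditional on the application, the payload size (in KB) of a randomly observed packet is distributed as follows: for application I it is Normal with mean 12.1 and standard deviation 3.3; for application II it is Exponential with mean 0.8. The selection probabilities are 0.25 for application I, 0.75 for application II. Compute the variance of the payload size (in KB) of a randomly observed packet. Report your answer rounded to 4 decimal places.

27.1444

Per component, I: μ=12.1, E[X²]=157.3; II: μ=0.8, E[X²]=1.28.
E[X] = 0.25·12.1 + 0.75·0.8 = 3.625.
E[X²] = 0.25·157.3 + 0.75·1.28 = 40.285.
Var(X) = E[X²] − (E[X])² = 40.285 − 13.1406 = 27.1444.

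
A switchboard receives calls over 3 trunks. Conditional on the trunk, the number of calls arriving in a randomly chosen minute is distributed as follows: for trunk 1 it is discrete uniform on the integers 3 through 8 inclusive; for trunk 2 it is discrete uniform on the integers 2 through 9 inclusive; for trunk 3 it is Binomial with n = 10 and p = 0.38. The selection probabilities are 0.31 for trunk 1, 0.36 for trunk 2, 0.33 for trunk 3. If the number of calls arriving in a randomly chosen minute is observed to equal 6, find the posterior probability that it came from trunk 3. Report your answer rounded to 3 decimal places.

0.242

Likelihoods P(X=6 | ·): 1: 0.166667; 2: 0.125; 3: 0.0934303.
Posterior ∝ prior × likelihood. Numerator for 3: 0.33·0.0934303 = 0.030832.
Normalizing constant: 0.31·0.166667 + 0.36·0.125 + 0.33·0.0934303 = 0.127499.
P(3 | observation) = 0.030832 / 0.127499 = 0.241822.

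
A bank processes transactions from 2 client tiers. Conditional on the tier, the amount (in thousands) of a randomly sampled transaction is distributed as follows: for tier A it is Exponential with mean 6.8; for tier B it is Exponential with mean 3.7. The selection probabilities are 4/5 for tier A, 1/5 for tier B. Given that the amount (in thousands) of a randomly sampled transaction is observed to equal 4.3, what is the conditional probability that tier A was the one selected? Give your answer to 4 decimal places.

0.7871

Likelihoods f(4.3 | ·): A: 0.0781383; B: 0.084543.
Posterior ∝ prior × likelihood. Numerator for A: 0.8·0.0781383 = 0.0625106.
Normalizing constant: 0.8·0.0781383 + 0.2·0.084543 = 0.0794192.
P(A | observation) = 0.0625106 / 0.0794192 = 0.787097.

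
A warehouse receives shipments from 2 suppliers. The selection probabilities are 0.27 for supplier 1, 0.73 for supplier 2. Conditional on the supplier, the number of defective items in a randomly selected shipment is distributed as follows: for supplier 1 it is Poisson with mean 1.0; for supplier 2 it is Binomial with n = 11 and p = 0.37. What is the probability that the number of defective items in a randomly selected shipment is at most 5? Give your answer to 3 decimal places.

Conditional on each supplier, P(X ≤ 5): 1: 0.999406; 2: 0.81533.
By total probability, P(X ≤ 5) = 0.27·0.999406 + 0.73·0.81533 = 0.865031.

0.865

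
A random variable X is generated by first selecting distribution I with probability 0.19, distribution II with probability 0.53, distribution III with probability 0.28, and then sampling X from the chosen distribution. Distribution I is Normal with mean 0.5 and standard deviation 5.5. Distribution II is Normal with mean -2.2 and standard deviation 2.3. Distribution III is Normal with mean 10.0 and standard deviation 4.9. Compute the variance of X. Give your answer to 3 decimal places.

Per component, I: μ=0.5, E[X²]=30.5; II: μ=-2.2, E[X²]=10.13; III: μ=10, E[X²]=124.01.
E[X] = 0.19·0.5 + 0.53·-2.2 + 0.28·10 = 1.729.
E[X²] = 0.19·30.5 + 0.53·10.13 + 0.28·124.01 = 45.8867.
Var(X) = E[X²] − (E[X])² = 45.8867 − 2.98944 = 42.8973.

42.897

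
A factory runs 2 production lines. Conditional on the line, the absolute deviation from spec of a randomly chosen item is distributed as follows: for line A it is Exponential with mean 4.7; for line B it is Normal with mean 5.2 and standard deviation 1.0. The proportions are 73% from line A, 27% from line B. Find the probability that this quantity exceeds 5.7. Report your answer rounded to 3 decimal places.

0.300

Conditional on each line, P(X > 5.7): A: 0.297374; B: 0.308538.
By total probability, P(X > 5.7) = 0.73·0.297374 + 0.27·0.308538 = 0.300388.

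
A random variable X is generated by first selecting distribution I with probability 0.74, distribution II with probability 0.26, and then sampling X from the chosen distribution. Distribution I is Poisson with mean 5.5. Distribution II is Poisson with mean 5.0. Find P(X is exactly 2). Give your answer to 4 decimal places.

0.0676

Conditional on each component, P(X = 2): I: 0.0618124; II: 0.0842243.
By total probability, P(X = 2) = 0.74·0.0618124 + 0.26·0.0842243 = 0.0676395.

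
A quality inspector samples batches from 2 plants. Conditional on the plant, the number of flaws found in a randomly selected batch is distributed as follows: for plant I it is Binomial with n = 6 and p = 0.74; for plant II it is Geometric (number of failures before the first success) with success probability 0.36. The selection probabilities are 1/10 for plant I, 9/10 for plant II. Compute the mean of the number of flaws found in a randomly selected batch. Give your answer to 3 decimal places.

2.044

Component means — I: 4.44; II: 1.77778.
E[X] = 0.1·4.44 + 0.9·1.77778 = 2.044.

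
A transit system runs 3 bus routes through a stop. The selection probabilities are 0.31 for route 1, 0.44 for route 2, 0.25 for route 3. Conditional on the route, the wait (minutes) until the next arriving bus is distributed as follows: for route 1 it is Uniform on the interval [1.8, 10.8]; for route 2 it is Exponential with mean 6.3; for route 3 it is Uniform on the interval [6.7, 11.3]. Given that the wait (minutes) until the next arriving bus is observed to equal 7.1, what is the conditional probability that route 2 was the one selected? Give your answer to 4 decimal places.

0.2031

Likelihoods f(7.1 | ·): 1: 0.111111; 2: 0.05143; 3: 0.217391.
Posterior ∝ prior × likelihood. Numerator for 2: 0.44·0.05143 = 0.0226292.
Normalizing constant: 0.31·0.111111 + 0.44·0.05143 + 0.25·0.217391 = 0.111421.
P(2 | observation) = 0.0226292 / 0.111421 = 0.203095.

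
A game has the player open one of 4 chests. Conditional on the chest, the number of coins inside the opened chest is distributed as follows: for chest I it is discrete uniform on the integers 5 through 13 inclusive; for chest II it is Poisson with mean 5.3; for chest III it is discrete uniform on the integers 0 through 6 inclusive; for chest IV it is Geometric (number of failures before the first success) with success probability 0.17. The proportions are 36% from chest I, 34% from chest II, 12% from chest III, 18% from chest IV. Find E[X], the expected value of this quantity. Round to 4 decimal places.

6.2808

Component means — I: 9; II: 5.3; III: 3; IV: 4.88235.
E[X] = 0.36·9 + 0.34·5.3 + 0.12·3 + 0.18·4.88235 = 6.28082.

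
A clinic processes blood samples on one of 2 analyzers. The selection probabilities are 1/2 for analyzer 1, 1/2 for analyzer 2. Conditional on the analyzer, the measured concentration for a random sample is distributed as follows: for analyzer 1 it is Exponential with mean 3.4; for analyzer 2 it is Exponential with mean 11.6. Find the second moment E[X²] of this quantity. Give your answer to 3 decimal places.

For each component E[X²] = Var + (mean)², giving 1: 23.12; 2: 269.12.
Overall E[X²] = 0.5·23.12 + 0.5·269.12 = 146.12.

146.120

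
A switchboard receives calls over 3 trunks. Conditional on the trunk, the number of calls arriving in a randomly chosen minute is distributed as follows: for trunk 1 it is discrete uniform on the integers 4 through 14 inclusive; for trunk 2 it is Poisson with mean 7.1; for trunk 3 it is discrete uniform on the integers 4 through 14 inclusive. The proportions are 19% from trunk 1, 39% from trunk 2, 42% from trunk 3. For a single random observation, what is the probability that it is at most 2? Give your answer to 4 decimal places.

Conditional on each trunk, P(X ≤ 2): 1: 0; 2: 0.0274801; 3: 0.
By total probability, P(X ≤ 2) = 0.19·0 + 0.39·0.0274801 + 0.42·0 = 0.0107172.

0.0107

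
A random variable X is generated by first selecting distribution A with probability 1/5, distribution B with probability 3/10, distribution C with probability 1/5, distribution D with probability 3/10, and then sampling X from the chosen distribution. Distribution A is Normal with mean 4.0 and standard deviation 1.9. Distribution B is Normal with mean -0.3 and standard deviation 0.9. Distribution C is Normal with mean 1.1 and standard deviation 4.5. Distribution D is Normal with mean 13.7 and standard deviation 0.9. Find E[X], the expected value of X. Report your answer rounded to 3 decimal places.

5.040

Component means — A: 4; B: -0.3; C: 1.1; D: 13.7.
E[X] = 0.2·4 + 0.3·-0.3 + 0.2·1.1 + 0.3·13.7 = 5.04.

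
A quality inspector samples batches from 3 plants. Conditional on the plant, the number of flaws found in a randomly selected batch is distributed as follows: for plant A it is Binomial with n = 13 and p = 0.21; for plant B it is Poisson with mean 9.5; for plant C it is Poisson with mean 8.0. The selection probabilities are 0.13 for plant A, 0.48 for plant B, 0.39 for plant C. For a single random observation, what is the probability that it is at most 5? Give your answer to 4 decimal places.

0.2422

Conditional on each plant, P(X ≤ 5): A: 0.962479; B: 0.0885284; C: 0.191236.
By total probability, P(X ≤ 5) = 0.13·0.962479 + 0.48·0.0885284 + 0.39·0.191236 = 0.242198.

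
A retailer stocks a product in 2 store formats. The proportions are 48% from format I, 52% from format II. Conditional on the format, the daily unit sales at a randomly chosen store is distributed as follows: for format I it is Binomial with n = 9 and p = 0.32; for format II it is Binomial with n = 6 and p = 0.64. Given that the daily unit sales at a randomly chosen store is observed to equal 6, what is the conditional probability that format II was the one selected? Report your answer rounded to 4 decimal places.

Likelihoods P(X=6 | ·): I: 0.02836; II: 0.0687195.
Posterior ∝ prior × likelihood. Numerator for II: 0.52·0.0687195 = 0.0357341.
Normalizing constant: 0.48·0.02836 + 0.52·0.0687195 = 0.0493469.
P(II | observation) = 0.0357341 / 0.0493469 = 0.724141.

0.7241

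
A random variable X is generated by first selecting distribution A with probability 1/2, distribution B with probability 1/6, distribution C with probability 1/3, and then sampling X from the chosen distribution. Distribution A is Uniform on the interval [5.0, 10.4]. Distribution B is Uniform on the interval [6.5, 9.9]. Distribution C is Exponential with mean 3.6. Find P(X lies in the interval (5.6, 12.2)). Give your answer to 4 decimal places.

Conditional on each component, P(5.6 < X < 12.2): A: 0.888889; B: 1; C: 0.177326.
By total probability, P(5.6 < X < 12.2) = 0.5·0.888889 + 0.166667·1 + 0.333333·0.177326 = 0.67022.

0.6702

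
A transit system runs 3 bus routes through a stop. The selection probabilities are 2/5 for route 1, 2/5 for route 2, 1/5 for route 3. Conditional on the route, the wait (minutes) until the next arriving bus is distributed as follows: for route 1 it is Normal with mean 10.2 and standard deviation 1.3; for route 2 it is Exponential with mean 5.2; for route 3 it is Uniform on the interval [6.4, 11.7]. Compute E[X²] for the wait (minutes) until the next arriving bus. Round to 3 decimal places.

80.773

For each component E[X²] = Var + (mean)², giving 1: 105.73; 2: 54.08; 3: 84.2433.
Overall E[X²] = 0.4·105.73 + 0.4·54.08 + 0.2·84.2433 = 80.7727.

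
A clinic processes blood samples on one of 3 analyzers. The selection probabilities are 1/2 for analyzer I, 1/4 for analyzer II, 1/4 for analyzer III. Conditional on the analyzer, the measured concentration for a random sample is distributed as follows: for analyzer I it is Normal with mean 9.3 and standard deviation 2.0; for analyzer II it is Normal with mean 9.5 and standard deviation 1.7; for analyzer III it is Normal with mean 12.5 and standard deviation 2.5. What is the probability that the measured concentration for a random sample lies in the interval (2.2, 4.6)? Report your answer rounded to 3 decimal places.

0.005

Conditional on each analyzer, P(2.2 < X < 4.6): I: 0.00919409; II: 0.00196482; III: 0.000769902.
By total probability, P(2.2 < X < 4.6) = 0.5·0.00919409 + 0.25·0.00196482 + 0.25·0.000769902 = 0.00528072.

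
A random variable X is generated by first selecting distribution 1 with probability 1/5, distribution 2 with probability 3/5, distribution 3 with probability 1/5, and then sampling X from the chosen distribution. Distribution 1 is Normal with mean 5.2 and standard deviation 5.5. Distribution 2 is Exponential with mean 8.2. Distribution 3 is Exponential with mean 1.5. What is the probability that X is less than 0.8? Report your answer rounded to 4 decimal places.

Conditional on each component, P(X < 0.8): 1: 0.211855; 2: 0.092953; 3: 0.413354.
By total probability, P(X < 0.8) = 0.2·0.211855 + 0.6·0.092953 + 0.2·0.413354 = 0.180814.

0.1808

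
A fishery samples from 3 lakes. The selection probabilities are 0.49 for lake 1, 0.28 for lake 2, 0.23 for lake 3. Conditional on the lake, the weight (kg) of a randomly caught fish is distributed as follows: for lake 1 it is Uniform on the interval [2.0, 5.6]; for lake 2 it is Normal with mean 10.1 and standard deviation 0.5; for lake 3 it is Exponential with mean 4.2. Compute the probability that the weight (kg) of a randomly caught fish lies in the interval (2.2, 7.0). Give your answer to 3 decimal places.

0.556

Conditional on each lake, P(2.2 < X < 7.0): 1: 0.944444; 2: 2.82316e-10; 3: 0.403384.
By total probability, P(2.2 < X < 7.0) = 0.49·0.944444 + 0.28·2.82316e-10 + 0.23·0.403384 = 0.555556.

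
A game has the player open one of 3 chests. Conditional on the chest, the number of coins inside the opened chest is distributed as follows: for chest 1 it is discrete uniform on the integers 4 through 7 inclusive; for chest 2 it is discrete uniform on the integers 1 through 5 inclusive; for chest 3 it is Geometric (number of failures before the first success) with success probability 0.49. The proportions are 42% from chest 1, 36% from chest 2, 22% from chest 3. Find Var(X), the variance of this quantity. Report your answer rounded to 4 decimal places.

Per component, 1: μ=5.5, E[X²]=31.5; 2: μ=3, E[X²]=11; 3: μ=1.04082, E[X²]=3.20741.
E[X] = 0.42·5.5 + 0.36·3 + 0.22·1.04082 = 3.61898.
E[X²] = 0.42·31.5 + 0.36·11 + 0.22·3.20741 = 17.8956.
Var(X) = E[X²] − (E[X])² = 17.8956 − 13.097 = 4.79862.

4.7986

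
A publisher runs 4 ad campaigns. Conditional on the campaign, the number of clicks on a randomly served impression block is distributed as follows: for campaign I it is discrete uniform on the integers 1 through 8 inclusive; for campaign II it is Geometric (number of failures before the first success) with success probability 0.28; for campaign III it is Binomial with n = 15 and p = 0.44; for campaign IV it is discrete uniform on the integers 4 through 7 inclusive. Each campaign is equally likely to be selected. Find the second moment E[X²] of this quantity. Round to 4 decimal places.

30.0130

For each component E[X²] = Var + (mean)², giving I: 25.5; II: 15.7959; III: 47.256; IV: 31.5.
Overall E[X²] = 0.25·25.5 + 0.25·15.7959 + 0.25·47.256 + 0.25·31.5 = 30.013.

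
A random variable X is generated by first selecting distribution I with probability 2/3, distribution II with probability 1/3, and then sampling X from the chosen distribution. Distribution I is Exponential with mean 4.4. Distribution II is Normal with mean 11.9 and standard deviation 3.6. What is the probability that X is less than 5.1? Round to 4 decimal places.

Conditional on each component, P(X < 5.1): I: 0.686229; II: 0.0294534.
By total probability, P(X < 5.1) = 0.666667·0.686229 + 0.333333·0.0294534 = 0.467304.

0.4673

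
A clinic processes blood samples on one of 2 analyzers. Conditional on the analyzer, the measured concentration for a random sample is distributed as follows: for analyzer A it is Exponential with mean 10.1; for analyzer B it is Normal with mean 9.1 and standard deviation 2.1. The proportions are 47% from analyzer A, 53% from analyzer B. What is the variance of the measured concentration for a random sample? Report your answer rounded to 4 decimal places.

Per component, A: μ=10.1, E[X²]=204.02; B: μ=9.1, E[X²]=87.22.
E[X] = 0.47·10.1 + 0.53·9.1 = 9.57.
E[X²] = 0.47·204.02 + 0.53·87.22 = 142.116.
Var(X) = E[X²] − (E[X])² = 142.116 − 91.5849 = 50.5311.

50.5311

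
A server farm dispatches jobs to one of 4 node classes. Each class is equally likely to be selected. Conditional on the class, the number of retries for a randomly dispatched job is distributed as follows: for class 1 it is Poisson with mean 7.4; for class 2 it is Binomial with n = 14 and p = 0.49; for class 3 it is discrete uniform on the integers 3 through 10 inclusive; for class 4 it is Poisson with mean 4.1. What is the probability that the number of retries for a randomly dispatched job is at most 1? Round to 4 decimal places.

0.0227

Conditional on each class, P(X ≤ 1): 1: 0.00513452; 2: 0.0011638; 3: 0; 4: 0.0845206.
By total probability, P(X ≤ 1) = 0.25·0.00513452 + 0.25·0.0011638 + 0.25·0 + 0.25·0.0845206 = 0.0227047.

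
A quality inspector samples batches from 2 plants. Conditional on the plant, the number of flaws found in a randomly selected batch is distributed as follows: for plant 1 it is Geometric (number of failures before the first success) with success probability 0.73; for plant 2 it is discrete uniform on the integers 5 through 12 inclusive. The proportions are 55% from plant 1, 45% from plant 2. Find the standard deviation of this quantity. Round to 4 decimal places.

Per component, 1: μ=0.369863, E[X²]=0.64346; 2: μ=8.5, E[X²]=77.5.
E[X] = 0.55·0.369863 + 0.45·8.5 = 4.02842.
E[X²] = 0.55·0.64346 + 0.45·77.5 = 35.2289.
Var(X) = E[X²] − (E[X])² = 35.2289 − 16.2282 = 19.0007.
SD(X) = √19.0007 = 4.35898.

4.3590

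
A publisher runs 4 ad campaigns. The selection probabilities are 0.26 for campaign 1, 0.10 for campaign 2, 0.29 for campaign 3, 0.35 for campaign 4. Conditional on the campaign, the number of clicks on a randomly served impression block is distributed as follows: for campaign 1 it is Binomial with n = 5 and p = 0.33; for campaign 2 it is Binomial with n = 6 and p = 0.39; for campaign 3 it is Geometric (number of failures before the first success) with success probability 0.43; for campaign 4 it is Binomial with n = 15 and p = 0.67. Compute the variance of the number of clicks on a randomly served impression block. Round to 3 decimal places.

18.762

Per component, 1: μ=1.65, E[X²]=3.828; 2: μ=2.34, E[X²]=6.903; 3: μ=1.32558, E[X²]=4.83991; 4: μ=10.05, E[X²]=104.319.
E[X] = 0.26·1.65 + 0.1·2.34 + 0.29·1.32558 + 0.35·10.05 = 4.56492.
E[X²] = 0.26·3.828 + 0.1·6.903 + 0.29·4.83991 + 0.35·104.319 = 39.6008.
Var(X) = E[X²] − (E[X])² = 39.6008 − 20.8385 = 18.7623.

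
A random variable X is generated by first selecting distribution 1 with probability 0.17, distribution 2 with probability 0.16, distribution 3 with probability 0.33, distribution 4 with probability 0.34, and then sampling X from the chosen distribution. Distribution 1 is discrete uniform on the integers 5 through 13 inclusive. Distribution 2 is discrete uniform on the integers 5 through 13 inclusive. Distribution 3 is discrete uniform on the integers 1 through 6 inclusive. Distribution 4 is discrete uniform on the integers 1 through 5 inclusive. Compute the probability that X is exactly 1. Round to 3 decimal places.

0.123

Conditional on each component, P(X = 1): 1: 0; 2: 0; 3: 0.166667; 4: 0.2.
By total probability, P(X = 1) = 0.17·0 + 0.16·0 + 0.33·0.166667 + 0.34·0.2 = 0.123.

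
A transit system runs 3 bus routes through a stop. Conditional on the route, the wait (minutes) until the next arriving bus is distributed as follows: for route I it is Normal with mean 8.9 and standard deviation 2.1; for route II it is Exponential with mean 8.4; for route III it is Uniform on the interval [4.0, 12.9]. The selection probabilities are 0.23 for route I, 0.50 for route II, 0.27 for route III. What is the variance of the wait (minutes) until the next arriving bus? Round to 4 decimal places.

38.1182

Per component, I: μ=8.9, E[X²]=83.62; II: μ=8.4, E[X²]=141.12; III: μ=8.45, E[X²]=78.0033.
E[X] = 0.23·8.9 + 0.5·8.4 + 0.27·8.45 = 8.5285.
E[X²] = 0.23·83.62 + 0.5·141.12 + 0.27·78.0033 = 110.853.
Var(X) = E[X²] − (E[X])² = 110.853 − 72.7353 = 38.1182.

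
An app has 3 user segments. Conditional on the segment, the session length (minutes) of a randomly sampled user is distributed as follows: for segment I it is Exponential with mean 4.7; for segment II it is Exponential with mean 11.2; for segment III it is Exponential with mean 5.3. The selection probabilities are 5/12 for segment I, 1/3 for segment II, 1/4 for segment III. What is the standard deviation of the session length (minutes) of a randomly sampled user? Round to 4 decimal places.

Per component, I: μ=4.7, E[X²]=44.18; II: μ=11.2, E[X²]=250.88; III: μ=5.3, E[X²]=56.18.
E[X] = 0.416667·4.7 + 0.333333·11.2 + 0.25·5.3 = 7.01667.
E[X²] = 0.416667·44.18 + 0.333333·250.88 + 0.25·56.18 = 116.08.
Var(X) = E[X²] − (E[X])² = 116.08 − 49.2336 = 66.8464.
SD(X) = √66.8464 = 8.17596.

8.1760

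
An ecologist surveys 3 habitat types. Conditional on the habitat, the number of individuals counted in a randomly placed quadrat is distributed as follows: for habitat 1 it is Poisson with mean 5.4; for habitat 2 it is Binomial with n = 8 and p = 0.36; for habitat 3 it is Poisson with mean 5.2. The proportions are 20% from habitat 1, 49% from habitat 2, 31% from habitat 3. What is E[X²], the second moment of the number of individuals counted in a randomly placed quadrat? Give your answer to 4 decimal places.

For each component E[X²] = Var + (mean)², giving 1: 34.56; 2: 10.1376; 3: 32.24.
Overall E[X²] = 0.2·34.56 + 0.49·10.1376 + 0.31·32.24 = 21.8738.

21.8738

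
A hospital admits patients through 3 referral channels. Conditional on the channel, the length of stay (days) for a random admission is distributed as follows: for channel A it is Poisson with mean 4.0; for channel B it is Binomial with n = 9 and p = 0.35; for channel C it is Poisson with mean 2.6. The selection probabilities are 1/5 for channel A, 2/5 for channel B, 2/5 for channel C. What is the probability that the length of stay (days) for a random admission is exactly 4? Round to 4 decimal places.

Conditional on each channel, P(X = 4): A: 0.195367; B: 0.219386; C: 0.141422.
By total probability, P(X = 4) = 0.2·0.195367 + 0.4·0.219386 + 0.4·0.141422 = 0.183397.

0.1834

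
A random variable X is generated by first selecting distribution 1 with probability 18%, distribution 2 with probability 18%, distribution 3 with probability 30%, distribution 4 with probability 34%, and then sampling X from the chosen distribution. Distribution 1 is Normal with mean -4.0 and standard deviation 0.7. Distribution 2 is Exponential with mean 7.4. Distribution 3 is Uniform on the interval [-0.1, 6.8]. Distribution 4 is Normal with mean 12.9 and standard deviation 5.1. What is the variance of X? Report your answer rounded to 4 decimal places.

Per component, 1: μ=-4, E[X²]=16.49; 2: μ=7.4, E[X²]=109.52; 3: μ=3.35, E[X²]=15.19; 4: μ=12.9, E[X²]=192.42.
E[X] = 0.18·-4 + 0.18·7.4 + 0.3·3.35 + 0.34·12.9 = 6.003.
E[X²] = 0.18·16.49 + 0.18·109.52 + 0.3·15.19 + 0.34·192.42 = 92.6616.
Var(X) = E[X²] − (E[X])² = 92.6616 − 36.036 = 56.6256.

56.6256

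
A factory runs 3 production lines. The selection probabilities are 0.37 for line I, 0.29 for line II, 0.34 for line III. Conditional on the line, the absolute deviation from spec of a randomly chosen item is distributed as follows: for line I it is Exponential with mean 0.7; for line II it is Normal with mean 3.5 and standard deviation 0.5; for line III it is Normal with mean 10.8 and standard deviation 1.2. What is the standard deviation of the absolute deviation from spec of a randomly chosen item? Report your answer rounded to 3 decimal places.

4.435

Per component, I: μ=0.7, E[X²]=0.98; II: μ=3.5, E[X²]=12.5; III: μ=10.8, E[X²]=118.08.
E[X] = 0.37·0.7 + 0.29·3.5 + 0.34·10.8 = 4.946.
E[X²] = 0.37·0.98 + 0.29·12.5 + 0.34·118.08 = 44.1348.
Var(X) = E[X²] − (E[X])² = 44.1348 − 24.4629 = 19.6719.
SD(X) = √19.6719 = 4.4353.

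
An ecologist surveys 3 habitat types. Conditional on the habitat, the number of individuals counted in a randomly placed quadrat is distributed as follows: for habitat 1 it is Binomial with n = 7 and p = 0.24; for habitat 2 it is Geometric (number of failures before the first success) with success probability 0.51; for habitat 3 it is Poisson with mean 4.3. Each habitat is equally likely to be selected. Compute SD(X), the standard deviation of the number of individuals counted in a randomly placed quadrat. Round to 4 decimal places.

2.1321

Per component, 1: μ=1.68, E[X²]=4.0992; 2: μ=0.960784, E[X²]=2.807; 3: μ=4.3, E[X²]=22.79.
E[X] = 0.333333·1.68 + 0.333333·0.960784 + 0.333333·4.3 = 2.31359.
E[X²] = 0.333333·4.0992 + 0.333333·2.807 + 0.333333·22.79 = 9.89873.
Var(X) = E[X²] − (E[X])² = 9.89873 − 5.35272 = 4.54601.
SD(X) = √4.54601 = 2.13214.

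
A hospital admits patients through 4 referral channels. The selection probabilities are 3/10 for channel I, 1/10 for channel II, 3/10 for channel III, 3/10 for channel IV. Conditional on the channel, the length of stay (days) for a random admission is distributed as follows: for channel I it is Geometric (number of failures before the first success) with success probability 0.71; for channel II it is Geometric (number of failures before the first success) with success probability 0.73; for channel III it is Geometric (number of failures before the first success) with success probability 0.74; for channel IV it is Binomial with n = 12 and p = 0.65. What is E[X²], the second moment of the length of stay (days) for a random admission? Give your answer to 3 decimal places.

19.537

For each component E[X²] = Var + (mean)², giving I: 0.742115; II: 0.64346; III: 0.598247; IV: 63.57.
Overall E[X²] = 0.3·0.742115 + 0.1·0.64346 + 0.3·0.598247 + 0.3·63.57 = 19.5375.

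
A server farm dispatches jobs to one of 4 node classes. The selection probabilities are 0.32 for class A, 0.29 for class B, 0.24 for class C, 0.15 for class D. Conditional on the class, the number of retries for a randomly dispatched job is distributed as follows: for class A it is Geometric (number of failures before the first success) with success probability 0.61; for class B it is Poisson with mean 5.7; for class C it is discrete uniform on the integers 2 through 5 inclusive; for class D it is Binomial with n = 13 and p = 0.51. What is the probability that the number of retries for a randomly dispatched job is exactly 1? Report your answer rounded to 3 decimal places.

Conditional on each class, P(X = 1): A: 0.2379; B: 0.019072; C: 0; D: 0.00127018.
By total probability, P(X = 1) = 0.32·0.2379 + 0.29·0.019072 + 0.24·0 + 0.15·0.00127018 = 0.0818494.

0.082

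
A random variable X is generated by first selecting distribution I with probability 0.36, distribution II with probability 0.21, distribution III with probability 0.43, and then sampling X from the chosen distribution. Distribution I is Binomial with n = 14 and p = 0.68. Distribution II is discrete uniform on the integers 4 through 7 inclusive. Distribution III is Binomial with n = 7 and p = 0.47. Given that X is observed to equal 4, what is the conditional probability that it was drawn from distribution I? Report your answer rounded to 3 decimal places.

0.005

Likelihoods P(X=4 | ·): I: 0.00240974; II: 0.25; III: 0.254265.
Posterior ∝ prior × likelihood. Numerator for I: 0.36·0.00240974 = 0.000867505.
Normalizing constant: 0.36·0.00240974 + 0.21·0.25 + 0.43·0.254265 = 0.162702.
P(I | observation) = 0.000867505 / 0.162702 = 0.00533188.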